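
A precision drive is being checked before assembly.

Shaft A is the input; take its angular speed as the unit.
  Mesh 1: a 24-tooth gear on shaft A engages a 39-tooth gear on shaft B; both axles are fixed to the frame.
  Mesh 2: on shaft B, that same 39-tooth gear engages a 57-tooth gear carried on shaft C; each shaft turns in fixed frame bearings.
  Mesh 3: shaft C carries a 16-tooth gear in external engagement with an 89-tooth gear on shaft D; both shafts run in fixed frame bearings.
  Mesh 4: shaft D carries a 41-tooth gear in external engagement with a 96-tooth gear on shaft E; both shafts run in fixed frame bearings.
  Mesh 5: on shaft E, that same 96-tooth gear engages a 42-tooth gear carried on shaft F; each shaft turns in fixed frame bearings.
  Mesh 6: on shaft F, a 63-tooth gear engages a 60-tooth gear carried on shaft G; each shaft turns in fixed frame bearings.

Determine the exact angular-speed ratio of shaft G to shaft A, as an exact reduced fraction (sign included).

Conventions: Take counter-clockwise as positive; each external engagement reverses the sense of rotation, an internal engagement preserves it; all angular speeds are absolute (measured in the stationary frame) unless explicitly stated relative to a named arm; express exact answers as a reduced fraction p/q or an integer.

class = fixed-axis compound train [6 meshes; 6 ratios multiply, 6 sense flips]
mesh 1 [24T→39T]: running ratio 8/13, sense −
mesh 2 [39T→57T]: running ratio 8/19, sense +
mesh 3 [16T→89T]: running ratio 128/1691, sense −
mesh 4 [41T→96T]: running ratio 164/5073, sense +
mesh 5 [96T→42T]: running ratio 2624/35511, sense −
mesh 6 [63T→60T]: running ratio 656/8455, sense +
ω_out/ω_in = 656/8455

656/8455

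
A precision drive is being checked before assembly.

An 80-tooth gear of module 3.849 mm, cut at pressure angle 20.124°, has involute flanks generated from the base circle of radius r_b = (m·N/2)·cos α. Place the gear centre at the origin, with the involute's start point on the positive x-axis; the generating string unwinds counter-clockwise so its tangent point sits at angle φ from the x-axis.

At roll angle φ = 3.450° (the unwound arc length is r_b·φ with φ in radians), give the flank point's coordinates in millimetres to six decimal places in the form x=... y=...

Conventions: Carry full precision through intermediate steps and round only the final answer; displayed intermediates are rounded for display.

x=144.822606 y=0.010516

topology: single-mesh involute geometry — m = 3.849, N = 80
pitch radius r_p = m·N/2 = 3.849·80/2 = 153.960000
base radius r_b = r_p·cos α = 153.960000·cos 20.124° = 144.560776
roll angle φ = 3.450° = 0.06021386 rad
x = r_b·(cos φ + φ·sin φ) = 144.822606
y = r_b·(sin φ − φ·cos φ) = 0.010516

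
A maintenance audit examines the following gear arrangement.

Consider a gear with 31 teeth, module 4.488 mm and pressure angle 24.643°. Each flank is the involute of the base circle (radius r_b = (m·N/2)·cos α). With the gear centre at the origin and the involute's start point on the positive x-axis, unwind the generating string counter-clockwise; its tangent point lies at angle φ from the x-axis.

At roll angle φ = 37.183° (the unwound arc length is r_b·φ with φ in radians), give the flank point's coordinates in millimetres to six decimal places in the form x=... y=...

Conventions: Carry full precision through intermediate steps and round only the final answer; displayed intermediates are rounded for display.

topology: single-mesh involute geometry — m = 4.488, N = 31
pitch radius r_p = m·N/2 = 4.488·31/2 = 69.564000
base radius r_b = r_p·cos α = 69.564000·cos 24.643° = 63.228350
roll angle φ = 37.183° = 0.64896578 rad
x = r_b·(cos φ + φ·sin φ) = 75.173451
y = r_b·(sin φ − φ·cos φ) = 5.521460

x=75.173451 y=5.521460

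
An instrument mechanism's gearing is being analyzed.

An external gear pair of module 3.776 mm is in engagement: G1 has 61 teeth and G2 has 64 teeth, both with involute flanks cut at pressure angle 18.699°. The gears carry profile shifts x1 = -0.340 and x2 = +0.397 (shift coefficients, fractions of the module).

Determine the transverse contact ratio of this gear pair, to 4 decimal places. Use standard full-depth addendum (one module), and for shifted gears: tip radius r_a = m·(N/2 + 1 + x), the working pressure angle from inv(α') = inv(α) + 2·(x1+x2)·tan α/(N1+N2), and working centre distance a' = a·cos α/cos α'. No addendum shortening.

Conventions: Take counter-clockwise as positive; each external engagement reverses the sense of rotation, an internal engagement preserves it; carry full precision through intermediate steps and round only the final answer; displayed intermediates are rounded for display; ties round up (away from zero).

1.8426

topology: single-mesh involute geometry — m = 3.776, 61T/64T pair
base radii: r_b1 = 109.088958, r_b2 = 114.453988
tip radii: r_a1 = 117.660160, r_a2 = 126.107072
inv(α') = inv(18.699°) + 2·(-0.340+0.397)·tan α/(61+64) = 0.01241143  ⇒  α' = 18.85204°
a' = a·cos α / cos α' = 236.0000·cos 18.699°/cos 18.85204° = 236.214385
action lengths: √(r_a1²−r_b1²) = 44.085287, √(r_a2²−r_b2²) = 52.945993
base pitch p_b = π·m·cos α = 11.236494
CR = (44.085287 + 52.945993 − 236.214385·sin 18.85204°)/11.236494 = 1.842607
contact ratio ≈ 1.8426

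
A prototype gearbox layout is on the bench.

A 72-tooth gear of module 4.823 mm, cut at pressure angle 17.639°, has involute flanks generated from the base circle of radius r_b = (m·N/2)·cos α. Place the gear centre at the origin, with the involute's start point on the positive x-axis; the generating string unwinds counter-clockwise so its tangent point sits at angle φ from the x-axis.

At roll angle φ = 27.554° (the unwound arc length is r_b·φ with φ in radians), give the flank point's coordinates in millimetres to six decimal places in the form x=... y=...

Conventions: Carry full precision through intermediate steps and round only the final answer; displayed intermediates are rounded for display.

x=183.506404 y=5.993673

topology: single-mesh involute geometry — m = 4.823, N = 72
pitch radius r_p = m·N/2 = 4.823·72/2 = 173.628000
base radius r_b = r_p·cos α = 173.628000·cos 17.639° = 165.464815
roll angle φ = 27.554° = 0.48090802 rad
x = r_b·(cos φ + φ·sin φ) = 183.506404
y = r_b·(sin φ − φ·cos φ) = 5.993673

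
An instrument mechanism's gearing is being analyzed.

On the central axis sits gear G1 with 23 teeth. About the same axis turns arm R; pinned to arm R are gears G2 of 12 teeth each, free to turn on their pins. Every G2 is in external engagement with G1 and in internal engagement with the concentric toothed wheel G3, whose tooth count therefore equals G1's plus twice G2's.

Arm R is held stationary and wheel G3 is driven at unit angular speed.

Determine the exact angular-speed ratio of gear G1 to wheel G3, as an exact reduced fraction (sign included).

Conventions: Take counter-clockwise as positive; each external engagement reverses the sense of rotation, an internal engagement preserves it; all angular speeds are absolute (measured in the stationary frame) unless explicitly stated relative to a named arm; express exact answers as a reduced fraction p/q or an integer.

-47/23

planetary set (23T centre, 12T on arm, 47T internal) — Willis relation
ring teeth: 23 + 2·12 = 47
23(ω_sun−ω_arm) = −47(ω_ring−ω_arm),  ω_arm = 0, ω_ring = 1
ω_sun = 0 − (47/23)(1−0) = -47/23
ω_out/ω_in = -47/23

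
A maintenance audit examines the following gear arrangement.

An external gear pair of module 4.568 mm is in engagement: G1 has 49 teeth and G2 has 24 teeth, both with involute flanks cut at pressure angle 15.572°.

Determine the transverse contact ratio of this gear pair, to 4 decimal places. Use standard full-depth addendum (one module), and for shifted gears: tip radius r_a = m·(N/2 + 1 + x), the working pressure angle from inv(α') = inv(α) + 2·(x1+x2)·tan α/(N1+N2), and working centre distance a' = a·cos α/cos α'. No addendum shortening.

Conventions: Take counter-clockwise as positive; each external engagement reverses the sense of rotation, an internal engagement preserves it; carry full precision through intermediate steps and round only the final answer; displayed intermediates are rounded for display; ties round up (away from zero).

single-mesh involute tooth geometry (49T engaging 24T at module 4.568)
base radii: r_b1 = 107.807997, r_b2 = 52.803917
tip radii: r_a1 = 116.484000, r_a2 = 59.384000
no profile shift: α' = α, a' = a
action lengths: √(r_a1²−r_b1²) = 44.113015, √(r_a2²−r_b2²) = 27.169943
base pitch p_b = π·m·cos α = 13.824033
CR = (44.113015 + 27.169943 − 166.732000·sin 15.57200°)/13.824033 = 1.918681
contact ratio ≈ 1.9187

1.9187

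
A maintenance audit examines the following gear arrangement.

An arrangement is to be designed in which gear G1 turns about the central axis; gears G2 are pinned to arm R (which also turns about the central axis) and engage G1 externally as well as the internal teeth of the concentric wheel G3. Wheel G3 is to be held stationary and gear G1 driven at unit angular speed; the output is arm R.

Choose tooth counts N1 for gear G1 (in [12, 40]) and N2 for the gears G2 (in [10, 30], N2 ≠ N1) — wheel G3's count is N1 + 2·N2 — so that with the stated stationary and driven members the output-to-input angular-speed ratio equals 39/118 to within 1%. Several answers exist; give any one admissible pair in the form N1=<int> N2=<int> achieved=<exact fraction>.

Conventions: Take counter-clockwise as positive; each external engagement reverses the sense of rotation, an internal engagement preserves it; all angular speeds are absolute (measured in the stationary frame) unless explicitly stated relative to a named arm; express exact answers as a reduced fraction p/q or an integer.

topology: planetary set — design target 39/118, arm = carrier (Willis)
Willis with ω_ring = 0: ω_arm/ω_sun = N1/(N1+N3); set equal to 39/118  ⇒  N3/N1 = 1/(39/118) − 1 = 79/39
N3 = N1 + 2·N2  ⇒  N2/N1 = (N3/N1 − 1)/2 = (79/39 − 1)/2 = 20/39
smallest multiple with N1 ≥ 12 and N2 ≥ 10: k = 1  ⇒  N1 = 1·39 = 39, N2 = 1·20 = 20 (N1 ≤ 40, N2 ≤ 30, N2 ≠ N1 ✓), N3 = 39 + 2·20 = 79
check: N1/(N1+N3) with N1 = 39, N3 = 79 gives 39/118; |achieved − target| = 0 ≤ 39/11800 ✓

N1=39 N2=20 achieved=39/118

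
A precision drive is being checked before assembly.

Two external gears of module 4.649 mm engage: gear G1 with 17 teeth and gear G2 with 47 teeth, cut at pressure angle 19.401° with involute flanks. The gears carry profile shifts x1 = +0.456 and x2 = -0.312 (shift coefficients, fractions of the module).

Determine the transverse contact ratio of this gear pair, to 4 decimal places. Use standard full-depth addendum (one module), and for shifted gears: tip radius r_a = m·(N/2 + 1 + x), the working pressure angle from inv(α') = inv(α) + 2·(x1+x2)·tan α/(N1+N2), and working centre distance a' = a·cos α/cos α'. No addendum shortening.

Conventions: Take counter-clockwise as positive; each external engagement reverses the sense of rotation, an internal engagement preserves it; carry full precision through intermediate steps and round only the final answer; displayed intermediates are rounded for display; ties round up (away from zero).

1.5310

class = single-mesh tooth geometry [involute pair 17T × 47T, m = 4.649]
base radii: r_b1 = 37.272629, r_b2 = 103.047857
tip radii: r_a1 = 46.285444, r_a2 = 112.450012
inv(α') = inv(19.401°) + 2·(+0.456-0.312)·tan α/(17+47) = 0.01514867  ⇒  α' = 20.10505°
a' = a·cos α / cos α' = 148.7680·cos 19.401°/cos 20.10505° = 149.425913
action lengths: √(r_a1²−r_b1²) = 27.442548, √(r_a2²−r_b2²) = 45.012714
base pitch p_b = π·m·cos α = 13.775931
CR = (27.442548 + 45.012714 − 149.425913·sin 20.10505°)/13.775931 = 1.531020
contact ratio ≈ 1.5310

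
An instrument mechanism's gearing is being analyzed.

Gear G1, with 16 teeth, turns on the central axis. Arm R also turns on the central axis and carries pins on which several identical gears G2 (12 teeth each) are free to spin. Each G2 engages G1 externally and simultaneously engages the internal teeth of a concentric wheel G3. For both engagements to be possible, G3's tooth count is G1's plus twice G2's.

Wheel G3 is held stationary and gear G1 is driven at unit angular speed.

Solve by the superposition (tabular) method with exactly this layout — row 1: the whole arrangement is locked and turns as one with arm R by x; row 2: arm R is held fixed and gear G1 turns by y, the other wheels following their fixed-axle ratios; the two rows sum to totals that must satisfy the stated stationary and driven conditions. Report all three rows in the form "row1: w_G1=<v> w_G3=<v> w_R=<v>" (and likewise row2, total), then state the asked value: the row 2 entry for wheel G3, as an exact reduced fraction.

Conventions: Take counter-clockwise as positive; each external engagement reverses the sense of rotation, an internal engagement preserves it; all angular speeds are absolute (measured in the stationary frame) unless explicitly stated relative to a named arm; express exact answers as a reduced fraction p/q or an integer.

row1: w_G1=2/7 w_G3=2/7 w_R=2/7
row2: w_G1=5/7 w_G3=-2/7 w_R=0
total: w_G1=1 w_G3=0 w_R=2/7
asked value: -2/7

class = planetary set [G3 = 16+2·12 = 40; Willis about the carrier]
superposition row 1 [locked train]: every member turns x
row 2: sun turns y, ring = −(16/40)·y, arm 0
boundary: total ω_ring = x − (16/40)·y = 0 and total ω_sun = x + y = 1  ⇒  y = 5/7, x = 2/7
row 2 ring = −(16/40)·5/7 = -2/7
totals (row 1 + row 2): sun 2/7 + 5/7 = 1, ring 2/7 + (-2/7) = 0, arm 2/7 + 0 = 2/7
asked cell (row2, ring) = -2/7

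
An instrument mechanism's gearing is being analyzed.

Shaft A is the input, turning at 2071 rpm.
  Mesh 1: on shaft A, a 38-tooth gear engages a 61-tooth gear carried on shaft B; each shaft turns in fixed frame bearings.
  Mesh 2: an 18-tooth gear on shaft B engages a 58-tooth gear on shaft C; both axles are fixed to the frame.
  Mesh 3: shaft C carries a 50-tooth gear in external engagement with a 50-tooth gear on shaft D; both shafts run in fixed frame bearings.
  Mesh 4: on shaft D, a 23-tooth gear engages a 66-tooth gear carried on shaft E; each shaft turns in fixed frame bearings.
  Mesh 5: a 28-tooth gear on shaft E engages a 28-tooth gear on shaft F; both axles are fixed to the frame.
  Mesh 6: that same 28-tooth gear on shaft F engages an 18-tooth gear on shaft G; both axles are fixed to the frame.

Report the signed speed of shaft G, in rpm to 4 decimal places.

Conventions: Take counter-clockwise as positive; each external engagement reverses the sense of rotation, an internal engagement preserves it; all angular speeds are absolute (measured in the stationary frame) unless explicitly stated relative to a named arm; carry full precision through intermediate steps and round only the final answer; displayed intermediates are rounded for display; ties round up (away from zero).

class = fixed-axis compound train [6 meshes; 6 ratios multiply, 6 sense flips]
mesh 1 [38T→61T]: ω = 2071.0000×38/61 = 1290.1311 rpm, sense flips to −
mesh 2 [18T→58T]: ω = 1290.1311×18/58 = 400.3855 rpm, sense flips to +
mesh 3 [50T→50T]: ω = 400.3855×50/50 = 400.3855 rpm, sense flips to −
mesh 4 [23T→66T]: ω = 400.3855×23/66 = 139.5283 rpm, sense flips to +
mesh 5 [28T→28T]: ω = 139.5283×28/28 = 139.5283 rpm, sense flips to −
mesh 6 [28T→18T]: ω = 139.5283×28/18 = 217.0440 rpm, sense flips to +
signed output speed = +217.0440 rpm

+217.0440 rpm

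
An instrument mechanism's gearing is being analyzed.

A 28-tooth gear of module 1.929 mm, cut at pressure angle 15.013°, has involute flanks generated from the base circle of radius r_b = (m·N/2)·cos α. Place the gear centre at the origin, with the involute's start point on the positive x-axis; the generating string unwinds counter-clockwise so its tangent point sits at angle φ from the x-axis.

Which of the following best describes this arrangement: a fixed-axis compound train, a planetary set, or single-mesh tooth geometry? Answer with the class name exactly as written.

single-mesh tooth geometry

recognized (one wheel, involute flank): single-mesh tooth geometry, m = 1.929, N = 28
classification: single-mesh tooth geometry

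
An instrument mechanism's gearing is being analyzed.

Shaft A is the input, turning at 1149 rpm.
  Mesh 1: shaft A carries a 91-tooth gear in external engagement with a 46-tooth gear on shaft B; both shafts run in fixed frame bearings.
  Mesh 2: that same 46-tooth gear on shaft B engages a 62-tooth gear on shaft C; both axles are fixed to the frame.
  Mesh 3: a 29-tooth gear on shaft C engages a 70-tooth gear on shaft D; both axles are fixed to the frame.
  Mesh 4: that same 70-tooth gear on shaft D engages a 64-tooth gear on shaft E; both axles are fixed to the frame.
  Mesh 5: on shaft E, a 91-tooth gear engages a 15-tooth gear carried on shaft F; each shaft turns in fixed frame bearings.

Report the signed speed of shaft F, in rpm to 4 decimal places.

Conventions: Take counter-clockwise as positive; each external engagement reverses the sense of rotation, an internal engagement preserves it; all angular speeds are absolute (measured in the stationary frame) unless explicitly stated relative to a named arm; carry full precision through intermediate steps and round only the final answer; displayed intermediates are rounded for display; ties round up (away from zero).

-4635.9409 rpm

class = fixed-axis compound train [5 meshes; 5 ratios multiply, 5 sense flips]
mesh 1 [91T→46T]: ω = 1149.0000×91/46 = 2273.0217 rpm, sense flips to −
mesh 2 [46T→62T]: ω = 2273.0217×46/62 = 1686.4355 rpm, sense flips to +
mesh 3 [29T→70T]: ω = 1686.4355×29/70 = 698.6661 rpm, sense flips to −
mesh 4 [70T→64T]: ω = 698.6661×70/64 = 764.1661 rpm, sense flips to +
mesh 5 [91T→15T]: ω = 764.1661×91/15 = 4635.9409 rpm, sense flips to −
signed output speed = -4635.9409 rpm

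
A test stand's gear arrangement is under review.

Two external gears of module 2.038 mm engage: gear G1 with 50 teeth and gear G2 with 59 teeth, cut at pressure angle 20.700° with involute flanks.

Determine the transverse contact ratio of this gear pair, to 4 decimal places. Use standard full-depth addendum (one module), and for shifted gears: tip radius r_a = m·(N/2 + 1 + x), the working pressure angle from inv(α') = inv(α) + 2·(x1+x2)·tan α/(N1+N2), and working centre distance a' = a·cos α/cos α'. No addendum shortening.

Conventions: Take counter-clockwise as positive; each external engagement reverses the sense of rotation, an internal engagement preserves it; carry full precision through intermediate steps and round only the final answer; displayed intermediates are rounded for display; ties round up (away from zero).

recognized (one external pair, fixed centres): single-mesh tooth geometry, m = 2.038, N1 = 50, N2 = 59
base radii: r_b1 = 47.660873, r_b2 = 56.239831
tip radii: r_a1 = 52.988000, r_a2 = 62.159000
no profile shift: α' = α, a' = a
action lengths: √(r_a1²−r_b1²) = 23.155330, √(r_a2²−r_b2²) = 26.473057
base pitch p_b = π·m·cos α = 5.989242
CR = (23.155330 + 26.473057 − 111.071000·sin 20.70000°)/5.989242 = 1.731034
contact ratio ≈ 1.7310

1.7310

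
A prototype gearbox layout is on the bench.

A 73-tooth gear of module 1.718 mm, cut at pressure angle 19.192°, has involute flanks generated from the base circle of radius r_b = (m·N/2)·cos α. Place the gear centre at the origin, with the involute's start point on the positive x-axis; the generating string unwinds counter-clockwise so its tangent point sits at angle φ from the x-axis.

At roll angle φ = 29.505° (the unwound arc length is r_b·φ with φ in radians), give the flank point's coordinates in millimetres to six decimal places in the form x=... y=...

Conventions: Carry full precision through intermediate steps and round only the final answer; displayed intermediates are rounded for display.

x=66.561255 y=2.624939

single-mesh involute tooth geometry (73T wheel at module 1.718)
pitch radius r_p = m·N/2 = 1.718·73/2 = 62.707000
base radius r_b = r_p·cos α = 62.707000·cos 19.192° = 59.221888
roll angle φ = 29.505° = 0.51495940 rad
x = r_b·(cos φ + φ·sin φ) = 66.561255
y = r_b·(sin φ − φ·cos φ) = 2.624939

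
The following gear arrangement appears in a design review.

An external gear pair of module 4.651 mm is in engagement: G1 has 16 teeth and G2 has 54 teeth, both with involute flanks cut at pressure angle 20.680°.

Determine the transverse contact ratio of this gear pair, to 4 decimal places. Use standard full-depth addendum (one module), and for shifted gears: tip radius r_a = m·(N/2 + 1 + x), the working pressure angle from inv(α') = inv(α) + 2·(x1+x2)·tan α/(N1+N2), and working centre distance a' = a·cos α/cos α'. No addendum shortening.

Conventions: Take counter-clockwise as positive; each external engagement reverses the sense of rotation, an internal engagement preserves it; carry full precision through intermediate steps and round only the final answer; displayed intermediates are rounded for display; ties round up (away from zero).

topology: single-mesh involute geometry — m = 4.651, 16T/54T pair
base radii: r_b1 = 34.810590, r_b2 = 117.485742
tip radii: r_a1 = 41.859000, r_a2 = 130.228000
no profile shift: α' = α, a' = a
action lengths: √(r_a1²−r_b1²) = 23.246477, √(r_a2²−r_b2²) = 56.182135
base pitch p_b = π·m·cos α = 13.670087
CR = (23.246477 + 56.182135 − 162.785000·sin 20.68000°)/13.670087 = 1.605064
contact ratio ≈ 1.6051

1.6051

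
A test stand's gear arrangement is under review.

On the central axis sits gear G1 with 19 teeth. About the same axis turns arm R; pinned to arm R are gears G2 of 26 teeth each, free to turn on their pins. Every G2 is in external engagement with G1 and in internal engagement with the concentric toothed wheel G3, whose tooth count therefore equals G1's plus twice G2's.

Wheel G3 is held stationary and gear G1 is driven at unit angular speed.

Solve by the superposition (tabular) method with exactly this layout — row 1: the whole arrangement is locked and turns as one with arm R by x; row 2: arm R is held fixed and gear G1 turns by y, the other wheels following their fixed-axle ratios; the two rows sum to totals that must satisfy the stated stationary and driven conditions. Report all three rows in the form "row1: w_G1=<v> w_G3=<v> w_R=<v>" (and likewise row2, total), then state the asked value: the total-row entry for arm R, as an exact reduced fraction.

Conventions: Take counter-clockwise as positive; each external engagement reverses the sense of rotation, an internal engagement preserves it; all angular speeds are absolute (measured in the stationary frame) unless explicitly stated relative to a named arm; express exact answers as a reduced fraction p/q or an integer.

planetary set (19T centre, 26T on arm, 71T internal) — Willis relation
row 1 (train locked, turned with arm): all members turn x
row 2: sun turns y, ring = −(19/71)·y, arm 0
boundary: total ω_ring = x − (19/71)·y = 0 and total ω_sun = x + y = 1  ⇒  y = 71/90, x = 19/90
row 2 ring = −(19/71)·71/90 = -19/90
totals (row 1 + row 2): sun 19/90 + 71/90 = 1, ring 19/90 + (-19/90) = 0, arm 19/90 + 0 = 19/90
asked cell (total, arm) = 19/90

row1: w_G1=19/90 w_G3=19/90 w_R=19/90
row2: w_G1=71/90 w_G3=-19/90 w_R=0
total: w_G1=1 w_G3=0 w_R=19/90
asked value: 19/90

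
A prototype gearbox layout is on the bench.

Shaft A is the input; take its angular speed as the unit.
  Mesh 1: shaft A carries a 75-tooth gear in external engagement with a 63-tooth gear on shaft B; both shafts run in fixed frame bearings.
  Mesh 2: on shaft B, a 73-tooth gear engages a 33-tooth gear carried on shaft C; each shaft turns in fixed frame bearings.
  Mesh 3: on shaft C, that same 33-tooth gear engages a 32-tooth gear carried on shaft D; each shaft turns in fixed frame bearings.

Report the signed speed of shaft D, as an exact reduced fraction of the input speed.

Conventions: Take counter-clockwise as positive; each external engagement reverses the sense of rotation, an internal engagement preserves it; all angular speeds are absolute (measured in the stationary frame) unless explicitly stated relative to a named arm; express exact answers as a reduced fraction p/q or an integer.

3-mesh fixed-axis compound train (all bearings frame-fixed)
mesh 1 [75T→63T]: |ω|/ω_in = 1×75/63 = 25/21, sense flips to −
mesh 2 [73T→33T]: |ω|/ω_in = (25/21)×73/33 = 1825/693, sense flips to +
mesh 3 [33T→32T]: |ω|/ω_in = (1825/693)×33/32 = 1825/672, sense flips to −
signed output speed (× input speed) = -1825/672

-1825/672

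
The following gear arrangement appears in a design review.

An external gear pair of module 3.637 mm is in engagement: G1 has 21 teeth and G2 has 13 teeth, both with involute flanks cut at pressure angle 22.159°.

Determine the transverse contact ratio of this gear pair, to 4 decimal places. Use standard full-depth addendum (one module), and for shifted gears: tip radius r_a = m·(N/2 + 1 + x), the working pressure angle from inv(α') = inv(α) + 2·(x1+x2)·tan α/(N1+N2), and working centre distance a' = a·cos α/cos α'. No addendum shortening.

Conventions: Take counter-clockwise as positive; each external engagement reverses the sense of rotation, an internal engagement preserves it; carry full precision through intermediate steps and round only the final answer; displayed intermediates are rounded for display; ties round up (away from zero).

class = single-mesh tooth geometry [involute pair 21T × 13T, m = 3.637]
base radii: r_b1 = 35.367925, r_b2 = 21.894430
tip radii: r_a1 = 41.825500, r_a2 = 27.277500
no profile shift: α' = α, a' = a
action lengths: √(r_a1²−r_b1²) = 22.326718, √(r_a2²−r_b2²) = 16.269479
base pitch p_b = π·m·cos α = 10.582058
CR = (22.326718 + 16.269479 − 61.829000·sin 22.15900°)/10.582058 = 1.443542
contact ratio ≈ 1.4435

1.4435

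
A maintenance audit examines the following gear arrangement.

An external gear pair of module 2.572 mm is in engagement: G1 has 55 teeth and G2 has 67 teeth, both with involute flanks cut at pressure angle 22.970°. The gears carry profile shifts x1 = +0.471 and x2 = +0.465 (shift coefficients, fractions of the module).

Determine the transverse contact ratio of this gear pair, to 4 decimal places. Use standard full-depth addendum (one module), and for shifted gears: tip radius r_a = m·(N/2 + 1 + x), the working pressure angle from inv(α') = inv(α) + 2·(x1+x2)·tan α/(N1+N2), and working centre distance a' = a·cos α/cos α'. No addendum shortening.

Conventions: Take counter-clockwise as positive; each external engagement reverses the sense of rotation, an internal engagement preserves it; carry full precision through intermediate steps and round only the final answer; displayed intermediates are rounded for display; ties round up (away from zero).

1.5635

recognized (one external pair, fixed centres): single-mesh tooth geometry, m = 2.572, N1 = 55, N2 = 67
base radii: r_b1 = 65.121770, r_b2 = 79.330156
tip radii: r_a1 = 74.513412, r_a2 = 89.929980
inv(α') = inv(22.970°) + 2·(+0.471+0.465)·tan α/(55+67) = 0.02945866  ⇒  α' = 24.86300°
a' = a·cos α / cos α' = 156.8920·cos 22.970°/cos 24.86300° = 159.208006
action lengths: √(r_a1²−r_b1²) = 36.213308, √(r_a2²−r_b2²) = 42.357144
base pitch p_b = π·m·cos α = 7.439494
CR = (36.213308 + 42.357144 − 159.208006·sin 24.86300°)/7.439494 = 1.563473
contact ratio ≈ 1.5635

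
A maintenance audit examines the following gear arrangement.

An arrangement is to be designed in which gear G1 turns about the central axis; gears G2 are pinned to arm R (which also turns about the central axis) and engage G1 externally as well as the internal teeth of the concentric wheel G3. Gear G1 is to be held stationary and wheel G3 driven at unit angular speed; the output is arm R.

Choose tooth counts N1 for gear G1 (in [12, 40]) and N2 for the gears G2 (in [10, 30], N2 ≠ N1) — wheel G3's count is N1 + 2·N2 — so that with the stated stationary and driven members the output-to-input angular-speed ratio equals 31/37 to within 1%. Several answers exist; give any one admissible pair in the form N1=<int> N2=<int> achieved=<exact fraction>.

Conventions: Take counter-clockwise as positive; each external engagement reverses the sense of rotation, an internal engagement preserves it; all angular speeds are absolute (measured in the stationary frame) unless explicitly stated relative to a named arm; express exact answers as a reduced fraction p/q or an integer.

design class (target 31/37): planetary set
Willis with ω_sun = 0: ω_arm/ω_ring = N3/(N1+N3); set equal to 31/37  ⇒  N3/N1 = (31/37)/(1 − 31/37) = 31/6
N3 = N1 + 2·N2  ⇒  N2/N1 = (N3/N1 − 1)/2 = (31/6 − 1)/2 = 25/12
smallest multiple with N1 ≥ 12 and N2 ≥ 10: k = 1  ⇒  N1 = 1·12 = 12, N2 = 1·25 = 25 (N1 ≤ 40, N2 ≤ 30, N2 ≠ N1 ✓), N3 = 12 + 2·25 = 62
check: N3/(N1+N3) with N1 = 12, N3 = 62 gives 31/37; |achieved − target| = 0 ≤ 31/3700 ✓

N1=12 N2=25 achieved=31/37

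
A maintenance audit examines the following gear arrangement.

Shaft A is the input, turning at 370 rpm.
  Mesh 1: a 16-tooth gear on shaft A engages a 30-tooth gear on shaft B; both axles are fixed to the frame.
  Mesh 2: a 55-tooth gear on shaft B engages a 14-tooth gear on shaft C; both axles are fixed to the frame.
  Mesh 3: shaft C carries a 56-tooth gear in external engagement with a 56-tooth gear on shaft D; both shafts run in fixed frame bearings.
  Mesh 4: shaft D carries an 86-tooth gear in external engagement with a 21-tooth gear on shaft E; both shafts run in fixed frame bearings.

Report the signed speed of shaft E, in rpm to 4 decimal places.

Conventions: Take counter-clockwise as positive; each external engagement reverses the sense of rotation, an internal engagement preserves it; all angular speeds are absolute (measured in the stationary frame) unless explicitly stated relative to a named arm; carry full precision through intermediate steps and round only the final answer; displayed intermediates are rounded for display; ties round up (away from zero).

+3174.7846 rpm

4-mesh fixed-axis compound train (all bearings frame-fixed)
mesh 1 [16T→30T]: ω = 370.0000×16/30 = 197.3333 rpm, sense flips to −
mesh 2 [55T→14T]: ω = 197.3333×55/14 = 775.2381 rpm, sense flips to +
mesh 3 [56T→56T]: ω = 775.2381×56/56 = 775.2381 rpm, sense flips to −
mesh 4 [86T→21T]: ω = 775.2381×86/21 = 3174.7846 rpm, sense flips to +
signed output speed = +3174.7846 rpm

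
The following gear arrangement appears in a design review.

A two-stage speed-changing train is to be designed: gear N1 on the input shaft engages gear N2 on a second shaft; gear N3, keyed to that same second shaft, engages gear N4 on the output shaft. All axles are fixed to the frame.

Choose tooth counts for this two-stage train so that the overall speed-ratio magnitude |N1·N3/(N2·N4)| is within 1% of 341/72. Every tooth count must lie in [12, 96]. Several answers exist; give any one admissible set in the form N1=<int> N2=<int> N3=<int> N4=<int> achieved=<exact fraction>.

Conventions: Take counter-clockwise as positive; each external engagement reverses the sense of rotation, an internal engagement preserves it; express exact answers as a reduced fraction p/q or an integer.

N1=22 N2=12 N3=31 N4=12 achieved=341/72

2-stage fixed-axis compound train for ratio 341/72
target = 341/72 in lowest terms: an exact hit needs N1·N3 = k·341 and N2·N4 = k·72 for one integer k, every count in [12, 96]; additionally prefer no 1:1 stage (N1 ≠ N2, N3 ≠ N4)
k = 1: no 1:1-free in-range split of k·341 and k·72 into factor pairs; take k = 2
k = 2: N1·N3 = 682 = 22·31, N2·N4 = 144 = 12·12
achieved = 22·31/(12·12) = 341/72; |achieved − target| = 0 ≤ 341/7200 ✓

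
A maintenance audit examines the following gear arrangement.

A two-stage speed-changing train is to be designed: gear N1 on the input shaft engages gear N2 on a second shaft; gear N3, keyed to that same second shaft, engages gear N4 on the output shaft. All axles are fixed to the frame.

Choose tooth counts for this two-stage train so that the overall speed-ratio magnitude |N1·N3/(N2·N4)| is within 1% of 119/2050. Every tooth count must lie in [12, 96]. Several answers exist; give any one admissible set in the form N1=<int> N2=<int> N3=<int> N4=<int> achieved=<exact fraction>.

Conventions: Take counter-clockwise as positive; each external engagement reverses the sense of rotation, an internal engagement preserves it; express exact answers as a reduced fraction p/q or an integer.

2-stage fixed-axis compound train for ratio 119/2050
target = 119/2050 in lowest terms: an exact hit needs N1·N3 = k·119 and N2·N4 = k·2050 for one integer k, every count in [12, 96]; additionally prefer no 1:1 stage (N1 ≠ N2, N3 ≠ N4)
k = 1: no 1:1-free in-range split of k·119 and k·2050 into factor pairs; take k = 2
k = 2: N1·N3 = 238 = 14·17, N2·N4 = 4100 = 50·82
achieved = 14·17/(50·82) = 119/2050; |achieved − target| = 0 ≤ 119/205000 ✓

N1=14 N2=50 N3=17 N4=82 achieved=119/2050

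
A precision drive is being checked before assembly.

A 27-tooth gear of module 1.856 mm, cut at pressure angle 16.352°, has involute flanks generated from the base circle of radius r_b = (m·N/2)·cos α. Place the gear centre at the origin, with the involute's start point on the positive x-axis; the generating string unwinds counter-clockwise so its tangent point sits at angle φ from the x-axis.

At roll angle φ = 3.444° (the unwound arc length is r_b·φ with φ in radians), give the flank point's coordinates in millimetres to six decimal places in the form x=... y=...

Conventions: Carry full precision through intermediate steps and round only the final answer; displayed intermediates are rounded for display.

single-mesh involute tooth geometry (27T wheel at module 1.856)
pitch radius r_p = m·N/2 = 1.856·27/2 = 25.056000
base radius r_b = r_p·cos α = 25.056000·cos 16.352° = 24.042489
roll angle φ = 3.444° = 0.06010914 rad
x = r_b·(cos φ + φ·sin φ) = 24.085884
y = r_b·(sin φ − φ·cos φ) = 0.001740

x=24.085884 y=0.001740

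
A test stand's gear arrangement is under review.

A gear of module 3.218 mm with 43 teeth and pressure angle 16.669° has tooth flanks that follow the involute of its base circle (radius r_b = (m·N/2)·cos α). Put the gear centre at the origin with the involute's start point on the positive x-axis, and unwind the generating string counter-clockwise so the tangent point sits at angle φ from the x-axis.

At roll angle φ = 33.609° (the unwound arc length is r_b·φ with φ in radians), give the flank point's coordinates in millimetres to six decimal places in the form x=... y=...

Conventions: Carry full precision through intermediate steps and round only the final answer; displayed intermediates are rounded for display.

topology: single-mesh involute geometry — m = 3.218, N = 43
pitch radius r_p = m·N/2 = 3.218·43/2 = 69.187000
base radius r_b = r_p·cos α = 69.187000·cos 16.669° = 66.279612
roll angle φ = 33.609° = 0.58658771 rad
x = r_b·(cos φ + φ·sin φ) = 76.720224
y = r_b·(sin φ − φ·cos φ) = 4.307645

x=76.720224 y=4.307645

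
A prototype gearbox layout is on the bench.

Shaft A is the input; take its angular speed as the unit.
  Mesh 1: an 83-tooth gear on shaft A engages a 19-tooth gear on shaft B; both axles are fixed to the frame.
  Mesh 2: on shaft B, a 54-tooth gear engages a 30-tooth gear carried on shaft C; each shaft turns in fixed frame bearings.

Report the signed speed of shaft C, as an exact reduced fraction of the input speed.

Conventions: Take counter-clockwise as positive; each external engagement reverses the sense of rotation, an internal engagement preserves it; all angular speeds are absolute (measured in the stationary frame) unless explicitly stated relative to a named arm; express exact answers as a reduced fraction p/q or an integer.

747/95

2-mesh fixed-axis compound train (all bearings frame-fixed)
mesh 1 [83T→19T]: |ω|/ω_in = 1×83/19 = 83/19, sense flips to −
mesh 2 [54T→30T]: |ω|/ω_in = (83/19)×54/30 = 747/95, sense flips to +
signed output speed (× input speed) = 747/95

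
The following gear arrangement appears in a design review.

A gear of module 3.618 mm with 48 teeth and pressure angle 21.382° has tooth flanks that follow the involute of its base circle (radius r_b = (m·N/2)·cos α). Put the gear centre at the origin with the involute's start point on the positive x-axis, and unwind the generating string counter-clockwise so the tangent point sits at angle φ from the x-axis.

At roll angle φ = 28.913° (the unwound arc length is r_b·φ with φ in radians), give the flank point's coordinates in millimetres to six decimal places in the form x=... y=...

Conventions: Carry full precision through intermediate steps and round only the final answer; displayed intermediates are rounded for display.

x=90.504059 y=3.375977

class = single-mesh tooth geometry [base-circle involute, m = 3.618, 48T]
pitch radius r_p = m·N/2 = 3.618·48/2 = 86.832000
base radius r_b = r_p·cos α = 86.832000·cos 21.382° = 80.855388
roll angle φ = 28.913° = 0.50462705 rad
x = r_b·(cos φ + φ·sin φ) = 90.504059
y = r_b·(sin φ − φ·cos φ) = 3.375977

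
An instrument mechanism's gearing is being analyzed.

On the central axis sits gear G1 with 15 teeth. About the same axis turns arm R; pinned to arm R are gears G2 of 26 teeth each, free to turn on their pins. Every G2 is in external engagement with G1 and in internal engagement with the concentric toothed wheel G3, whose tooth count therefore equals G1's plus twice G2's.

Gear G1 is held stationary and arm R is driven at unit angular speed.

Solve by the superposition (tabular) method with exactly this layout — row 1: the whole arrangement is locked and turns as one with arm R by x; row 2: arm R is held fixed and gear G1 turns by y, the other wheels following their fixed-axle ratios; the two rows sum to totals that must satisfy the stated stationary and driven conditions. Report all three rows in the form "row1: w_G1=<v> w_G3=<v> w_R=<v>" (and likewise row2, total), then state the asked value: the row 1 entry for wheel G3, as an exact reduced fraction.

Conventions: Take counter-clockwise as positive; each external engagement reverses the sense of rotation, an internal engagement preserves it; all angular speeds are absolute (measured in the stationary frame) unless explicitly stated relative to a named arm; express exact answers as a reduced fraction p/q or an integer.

recognized (axles ride arm R): planetary set, 15/26/67 teeth
row 1: whole set turns with the arm by x
superposition row 2 [arm held]: sun y, ring −(15/67)·y, arm 0
boundary: total ω_sun = x + y = 0 and total ω_arm = x = 1  ⇒  y = -1, x = 1
row 2 ring = −(15/67)·(-1) = 15/67
totals (row 1 + row 2): sun 1 + (-1) = 0, ring 1 + 15/67 = 82/67, arm 1 + 0 = 1
asked cell (row1, ring) = 1

row1: w_G1=1 w_G3=1 w_R=1
row2: w_G1=-1 w_G3=15/67 w_R=0
total: w_G1=0 w_G3=82/67 w_R=1
asked value: 1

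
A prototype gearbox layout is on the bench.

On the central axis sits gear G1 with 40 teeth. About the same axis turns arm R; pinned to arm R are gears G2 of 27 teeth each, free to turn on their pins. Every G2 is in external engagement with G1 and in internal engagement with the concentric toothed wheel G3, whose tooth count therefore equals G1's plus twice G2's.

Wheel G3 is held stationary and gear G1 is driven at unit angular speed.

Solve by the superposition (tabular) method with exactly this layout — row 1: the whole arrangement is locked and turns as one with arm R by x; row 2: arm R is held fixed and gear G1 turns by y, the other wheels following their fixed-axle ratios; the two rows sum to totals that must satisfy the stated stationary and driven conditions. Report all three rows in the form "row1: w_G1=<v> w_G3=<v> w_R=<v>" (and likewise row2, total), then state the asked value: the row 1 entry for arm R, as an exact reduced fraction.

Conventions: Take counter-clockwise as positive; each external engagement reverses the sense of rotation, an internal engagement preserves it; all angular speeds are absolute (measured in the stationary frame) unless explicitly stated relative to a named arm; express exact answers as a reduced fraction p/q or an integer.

topology: planetary set — G1 40T / G2 27T / G3 94T, arm = carrier (Willis)
row 1: whole set turns with the arm by x
row 2: sun turns y, ring = −(40/94)·y, arm 0
boundary: total ω_ring = x − (40/94)·y = 0 and total ω_sun = x + y = 1  ⇒  y = 47/67, x = 20/67
row 2 ring = −(40/94)·47/67 = -20/67
totals (row 1 + row 2): sun 20/67 + 47/67 = 1, ring 20/67 + (-20/67) = 0, arm 20/67 + 0 = 20/67
asked cell (row1, arm) = 20/67

row1: w_G1=20/67 w_G3=20/67 w_R=20/67
row2: w_G1=47/67 w_G3=-20/67 w_R=0
total: w_G1=1 w_G3=0 w_R=20/67
asked value: 20/67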